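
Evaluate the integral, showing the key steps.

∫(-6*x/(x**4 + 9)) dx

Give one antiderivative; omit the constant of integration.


Step 1. Substitute u = x**2, turning ∫(-6*x/(x**4 + 9)) dx into ∫(-3/(u**2 + 9)) du: now ∫(-3/(u**2 + 9)) du.
Step 2. Evaluate the standard form: now -atan(u/3).
Step 3. Substitute back u = x**2: now -atan(x**2/3).
Answer: -atan(x**2/3).


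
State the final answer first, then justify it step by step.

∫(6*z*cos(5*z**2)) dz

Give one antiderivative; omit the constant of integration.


The answer is 3*sin(5*z**2)/5.
Step 1. Substitute u = z**2, turning ∫(6*z*cos(5*z**2)) dz into ∫(3*cos(5*u)) du: now ∫(3*cos(5*u)) du.
Step 2. Evaluate the standard form: now 3*sin(5*u)/5.
Step 3. Substitute back u = z**2: now 3*sin(5*z**2)/5.
Answer: 3*sin(5*z**2)/5.


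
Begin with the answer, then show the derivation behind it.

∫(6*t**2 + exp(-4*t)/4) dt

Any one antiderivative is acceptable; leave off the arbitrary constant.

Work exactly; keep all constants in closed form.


The answer is 2*t**3 - exp(-4*t)/16.
Step 1. Rewrite: now ∫(6*t**2) dt + ∫(exp(-4*t)/4) dt.
Step 2. Evaluate the standard form: now 2*t**3 + ∫(exp(-4*t)/4) dt.
Step 3. Evaluate the standard form: now 2*t**3 - exp(-4*t)/16.
Answer: 2*t**3 - exp(-4*t)/16.


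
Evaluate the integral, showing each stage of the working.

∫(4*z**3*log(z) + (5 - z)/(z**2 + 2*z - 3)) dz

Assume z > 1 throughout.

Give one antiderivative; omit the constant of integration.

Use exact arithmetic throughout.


Step 1. Rewrite: now ∫(4*z**3*log(z)) dz + ∫((5 - z)/(z**2 + 2*z - 3)) dz.
Step 2. Decompose ∫((5 - z)/(z**2 + 2*z - 3)) dz by partial fractions, (5 - z)/(z**2 + 2*z - 3) = -2/(z + 3) + 1/(z - 1): now ∫(4*z**3*log(z)) dz + ∫(1/(z - 1)) dz + ∫(-2/(z + 3)) dz.
Step 3. Evaluate the standard form [assuming z > -3]: now -2*log(z + 3) + ∫(4*z**3*log(z)) dz + ∫(1/(z - 1)) dz.
Step 4. Evaluate the standard form [assuming z > 1]: now log(z - 1) - 2*log(z + 3) + ∫(4*z**3*log(z)) dz.
Step 5. Integrate ∫(4*z**3*log(z)) dz by parts with u = log(z), dv = (4*z**3) dz, so v = z**4 [assuming z > 0]: now z**4*log(z) + log(z - 1) - 2*log(z + 3) + ∫(-z**3) dz.
Step 6. Evaluate the standard form: now z**4*log(z) - z**4/4 + log(z - 1) - 2*log(z + 3).
Answer: z**4*log(z) - z**4/4 + log(z - 1) - 2*log(z + 3).


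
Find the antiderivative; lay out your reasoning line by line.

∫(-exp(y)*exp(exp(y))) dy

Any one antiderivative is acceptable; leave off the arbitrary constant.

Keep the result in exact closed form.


Step 1. Substitute u = exp(y), turning ∫(-exp(y)*exp(exp(y))) dy into ∫(-exp(u)) du: now ∫(-exp(u)) du.
Step 2. Evaluate the standard form: now -exp(u).
Step 3. Substitute back u = exp(y): now -exp(exp(y)).
Answer: -exp(exp(y)).


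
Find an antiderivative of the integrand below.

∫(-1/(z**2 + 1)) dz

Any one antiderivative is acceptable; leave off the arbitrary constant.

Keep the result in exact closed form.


Answer: -atan(z).


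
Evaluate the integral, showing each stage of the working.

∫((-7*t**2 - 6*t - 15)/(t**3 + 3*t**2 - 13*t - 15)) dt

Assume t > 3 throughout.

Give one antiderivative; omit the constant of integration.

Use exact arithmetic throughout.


Step 1. Decompose ∫((-7*t**2 - 6*t - 15)/(t**3 + 3*t**2 - 13*t - 15)) dt by partial fractions, (-7*t**2 - 6*t - 15)/(t**3 + 3*t**2 - 13*t - 15) = -5/(t + 5) + 1/(t + 1) - 3/(t - 3): now ∫(-3/(t - 3)) dt + ∫(1/(t + 1)) dt + ∫(-5/(t + 5)) dt.
Step 2. Evaluate the standard form [assuming t > -1]: now log(t + 1) + ∫(-3/(t - 3)) dt + ∫(-5/(t + 5)) dt.
Step 3. Evaluate the standard form [assuming t > -5]: now log(t + 1) - 5*log(t + 5) + ∫(-3/(t - 3)) dt.
Step 4. Evaluate the standard form [assuming t > 3]: now -3*log(t - 3) + log(t + 1) - 5*log(t + 5).
Answer: -3*log(t - 3) + log(t + 1) - 5*log(t + 5).


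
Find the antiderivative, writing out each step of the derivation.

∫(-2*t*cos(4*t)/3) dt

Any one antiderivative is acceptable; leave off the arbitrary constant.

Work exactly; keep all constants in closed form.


Step 1. Integrate ∫(-2*t*cos(4*t)/3) dt by parts with u = t, dv = (-2*cos(4*t)/3) dt, so v = -sin(4*t)/6: now -t*sin(4*t)/6 + ∫(sin(4*t)/6) dt.
Step 2. Evaluate the standard form: now -t*sin(4*t)/6 - cos(4*t)/24.
Answer: -t*sin(4*t)/6 - cos(4*t)/24.


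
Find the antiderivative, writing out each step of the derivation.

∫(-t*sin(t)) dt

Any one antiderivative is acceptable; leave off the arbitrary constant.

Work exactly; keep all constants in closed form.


Step 1. Integrate ∫(-t*sin(t)) dt by parts with u = t, dv = (-sin(t)) dt, so v = cos(t): now t*cos(t) + ∫(-cos(t)) dt.
Step 2. Evaluate the standard form: now t*cos(t) - sin(t).
Answer: t*cos(t) - sin(t).


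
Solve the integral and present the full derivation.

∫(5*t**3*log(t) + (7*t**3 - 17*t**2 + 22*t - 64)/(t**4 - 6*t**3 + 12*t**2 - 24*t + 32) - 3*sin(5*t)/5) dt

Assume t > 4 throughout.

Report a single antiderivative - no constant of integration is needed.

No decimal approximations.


Step 1. Rewrite: now ∫(5*t**3*log(t)) dt + ∫((7*t**3 - 17*t**2 + 22*t - 64)/(t**4 - 6*t**3 + 12*t**2 - 24*t + 32)) dt + ∫(-3*sin(5*t)/5) dt.
Step 2. Evaluate the standard form: now 3*cos(5*t)/25 + ∫(5*t**3*log(t)) dt + ∫((7*t**3 - 17*t**2 + 22*t - 64)/(t**4 - 6*t**3 + 12*t**2 - 24*t + 32)) dt.
Step 3. Decompose ∫((7*t**3 - 17*t**2 + 22*t - 64)/(t**4 - 6*t**3 + 12*t**2 - 24*t + 32)) dt by partial fractions, (7*t**3 - 17*t**2 + 22*t - 64)/(t**4 - 6*t**3 + 12*t**2 - 24*t + 32) = 1/(t**2 + 4) + 2/(t - 2) + 5/(t - 4): now 3*cos(5*t)/25 + ∫(5*t**3*log(t)) dt + ∫(5/(t - 4)) dt + ∫(2/(t - 2)) dt + ∫(1/(t**2 + 4)) dt.
Step 4. Evaluate the standard form [assuming t > 4]: now 5*log(t - 4) + 3*cos(5*t)/25 + ∫(5*t**3*log(t)) dt + ∫(2/(t - 2)) dt + ∫(1/(t**2 + 4)) dt.
Step 5. Evaluate the standard form [assuming t > 2]: now 5*log(t - 4) + 2*log(t - 2) + 3*cos(5*t)/25 + ∫(5*t**3*log(t)) dt + ∫(1/(t**2 + 4)) dt.
Step 6. Evaluate the standard form: now 5*log(t - 4) + 2*log(t - 2) + 3*cos(5*t)/25 + atan(t/2)/2 + ∫(5*t**3*log(t)) dt.
Step 7. Integrate ∫(5*t**3*log(t)) dt by parts with u = log(t), dv = (5*t**3) dt, so v = 5*t**4/4 [assuming t > 0]: now 5*t**4*log(t)/4 + 5*log(t - 4) + 2*log(t - 2) + 3*cos(5*t)/25 + atan(t/2)/2 + ∫(-5*t**3/4) dt.
Step 8. Evaluate the standard form: now 5*t**4*log(t)/4 - 5*t**4/16 + 5*log(t - 4) + 2*log(t - 2) + 3*cos(5*t)/25 + atan(t/2)/2.
Answer: 5*t**4*log(t)/4 - 5*t**4/16 + 5*log(t - 4) + 2*log(t - 2) + 3*cos(5*t)/25 + atan(t/2)/2.


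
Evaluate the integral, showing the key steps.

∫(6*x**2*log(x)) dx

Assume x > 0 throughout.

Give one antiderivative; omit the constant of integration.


Step 1. Integrate ∫(6*x**2*log(x)) dx by parts with u = log(x), dv = (6*x**2) dx, so v = 2*x**3 [assuming x > 0]: now 2*x**3*log(x) + ∫(-2*x**2) dx.
Step 2. Evaluate the standard form: now 2*x**3*log(x) - 2*x**3/3.
Answer: 2*x**3*log(x) - 2*x**3/3.


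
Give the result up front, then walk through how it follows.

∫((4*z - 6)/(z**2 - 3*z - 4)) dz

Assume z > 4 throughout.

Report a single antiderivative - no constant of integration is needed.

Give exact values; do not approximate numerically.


The answer is 2*log(z - 4) + 2*log(z + 1).
Step 1. Decompose ∫((4*z - 6)/(z**2 - 3*z - 4)) dz by partial fractions, (4*z - 6)/(z**2 - 3*z - 4) = 2/(z + 1) + 2/(z - 4): now ∫(2/(z - 4)) dz + ∫(2/(z + 1)) dz.
Step 2. Evaluate the standard form [assuming z > -1]: now 2*log(z + 1) + ∫(2/(z - 4)) dz.
Step 3. Evaluate the standard form [assuming z > 4]: now 2*log(z - 4) + 2*log(z + 1).
Answer: 2*log(z - 4) + 2*log(z + 1).


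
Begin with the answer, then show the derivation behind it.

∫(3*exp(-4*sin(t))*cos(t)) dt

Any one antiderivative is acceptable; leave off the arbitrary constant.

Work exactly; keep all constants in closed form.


The answer is -3*exp(-4*sin(t))/4.
Step 1. Substitute u = sin(t), turning ∫(3*exp(-4*sin(t))*cos(t)) dt into ∫(3*exp(-4*u)) du: now ∫(3*exp(-4*u)) du.
Step 2. Evaluate the standard form: now -3*exp(-4*u)/4.
Step 3. Substitute back u = sin(t): now -3*exp(-4*sin(t))/4.
Answer: -3*exp(-4*sin(t))/4.


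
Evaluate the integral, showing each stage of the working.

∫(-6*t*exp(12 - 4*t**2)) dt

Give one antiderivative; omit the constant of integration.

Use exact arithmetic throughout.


Step 1. Substitute u = t**2 - 3, turning ∫(-6*t*exp(12 - 4*t**2)) dt into ∫(-3*exp(-4*u)) du: now ∫(-3*exp(-4*u)) du.
Step 2. Evaluate the standard form: now 3*exp(-4*u)/4.
Step 3. Substitute back u = t**2 - 3: now 3*exp(12 - 4*t**2)/4.
Answer: 3*exp(12 - 4*t**2)/4.


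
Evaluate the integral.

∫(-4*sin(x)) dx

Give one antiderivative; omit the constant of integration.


Answer: 4*cos(x).


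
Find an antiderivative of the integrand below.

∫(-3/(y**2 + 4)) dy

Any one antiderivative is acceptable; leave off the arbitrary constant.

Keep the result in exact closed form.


Answer: -3*atan(y/2)/2.


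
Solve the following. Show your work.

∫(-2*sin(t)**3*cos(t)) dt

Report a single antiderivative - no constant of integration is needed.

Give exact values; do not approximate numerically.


Step 1. Substitute u = sin(t), turning ∫(-2*sin(t)**3*cos(t)) dt into ∫(-2*u**3) du: now ∫(-2*u**3) du.
Step 2. Evaluate the standard form: now -u**4/2.
Step 3. Substitute back u = sin(t): now -sin(t)**4/2.
Answer: -sin(t)**4/2.


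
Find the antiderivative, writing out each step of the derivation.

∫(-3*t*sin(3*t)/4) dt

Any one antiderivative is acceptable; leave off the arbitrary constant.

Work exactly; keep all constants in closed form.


Step 1. Integrate ∫(-3*t*sin(3*t)/4) dt by parts with u = t, dv = (-3*sin(3*t)/4) dt, so v = cos(3*t)/4: now t*cos(3*t)/4 + ∫(-cos(3*t)/4) dt.
Step 2. Evaluate the standard form: now t*cos(3*t)/4 - sin(3*t)/12.
Answer: t*cos(3*t)/4 - sin(3*t)/12.


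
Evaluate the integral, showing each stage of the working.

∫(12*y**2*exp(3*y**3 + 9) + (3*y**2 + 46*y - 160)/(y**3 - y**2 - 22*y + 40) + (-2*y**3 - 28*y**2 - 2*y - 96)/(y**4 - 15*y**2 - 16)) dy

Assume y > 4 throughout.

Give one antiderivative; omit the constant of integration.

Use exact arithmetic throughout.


Step 1. Rewrite: now ∫(12*y**2*exp(3*y**3 + 9)) dy + ∫((3*y**2 + 46*y - 160)/(y**3 - y**2 - 22*y + 40)) dy + ∫((-2*y**3 - 28*y**2 - 2*y - 96)/(y**4 - 15*y**2 - 16)) dy.
Step 2. Decompose ∫((3*y**2 + 46*y - 160)/(y**3 - y**2 - 22*y + 40)) dy by partial fractions, (3*y**2 + 46*y - 160)/(y**3 - y**2 - 22*y + 40) = -5/(y + 5) + 4/(y - 2) + 4/(y - 4): now ∫(12*y**2*exp(3*y**3 + 9)) dy + ∫((-2*y**3 - 28*y**2 - 2*y - 96)/(y**4 - 15*y**2 - 16)) dy + ∫(4/(y - 4)) dy + ∫(4/(y - 2)) dy + ∫(-5/(y + 5)) dy.
Step 3. Evaluate the standard form [assuming y > 2]: now 4*log(y - 2) + ∫(12*y**2*exp(3*y**3 + 9)) dy + ∫((-2*y**3 - 28*y**2 - 2*y - 96)/(y**4 - 15*y**2 - 16)) dy + ∫(4/(y - 4)) dy + ∫(-5/(y + 5)) dy.
Step 4. Evaluate the standard form [assuming y > 4]: now 4*log(y - 4) + 4*log(y - 2) + ∫(12*y**2*exp(3*y**3 + 9)) dy + ∫((-2*y**3 - 28*y**2 - 2*y - 96)/(y**4 - 15*y**2 - 16)) dy + ∫(-5/(y + 5)) dy.
Step 5. Evaluate the standard form [assuming y > -5]: now 4*log(y - 4) + 4*log(y - 2) - 5*log(y + 5) + ∫(12*y**2*exp(3*y**3 + 9)) dy + ∫((-2*y**3 - 28*y**2 - 2*y - 96)/(y**4 - 15*y**2 - 16)) dy.
Step 6. Decompose ∫((-2*y**3 - 28*y**2 - 2*y - 96)/(y**4 - 15*y**2 - 16)) dy by partial fractions, (-2*y**3 - 28*y**2 - 2*y - 96)/(y**4 - 15*y**2 - 16) = 4/(y**2 + 1) + 3/(y + 4) - 5/(y - 4): now 4*log(y - 4) + 4*log(y - 2) - 5*log(y + 5) + ∫(12*y**2*exp(3*y**3 + 9)) dy + ∫(-5/(y - 4)) dy + ∫(3/(y + 4)) dy + ∫(4/(y**2 + 1)) dy.
Step 7. Evaluate the standard form [assuming y > -4]: now 4*log(y - 4) + 4*log(y - 2) + 3*log(y + 4) - 5*log(y + 5) + ∫(12*y**2*exp(3*y**3 + 9)) dy + ∫(-5/(y - 4)) dy + ∫(4/(y**2 + 1)) dy.
Step 8. Evaluate the standard form [assuming y > 4]: now -log(y - 4) + 4*log(y - 2) + 3*log(y + 4) - 5*log(y + 5) + ∫(12*y**2*exp(3*y**3 + 9)) dy + ∫(4/(y**2 + 1)) dy.
Step 9. Evaluate the standard form: now -log(y - 4) + 4*log(y - 2) + 3*log(y + 4) - 5*log(y + 5) + 4*atan(y) + ∫(12*y**2*exp(3*y**3 + 9)) dy.
Step 10. Substitute u = y**3 + 3, turning ∫(12*y**2*exp(3*y**3 + 9)) dy into ∫(4*exp(3*u)) du: now -log(y - 4) + 4*log(y - 2) + 3*log(y + 4) - 5*log(y + 5) + 4*atan(y) + ∫(4*exp(3*u)) du.
Step 11. Evaluate the standard form: now 4*exp(3*u)/3 - log(y - 4) + 4*log(y - 2) + 3*log(y + 4) - 5*log(y + 5) + 4*atan(y).
Step 12. Substitute back u = y**3 + 3: now 4*exp(3*y**3 + 9)/3 - log(y - 4) + 4*log(y - 2) + 3*log(y + 4) - 5*log(y + 5) + 4*atan(y).
Answer: 4*exp(3*y**3 + 9)/3 - log(y - 4) + 4*log(y - 2) + 3*log(y + 4) - 5*log(y + 5) + 4*atan(y).


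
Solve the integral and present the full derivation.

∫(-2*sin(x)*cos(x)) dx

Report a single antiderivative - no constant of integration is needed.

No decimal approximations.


Step 1. Substitute u = sin(x), turning ∫(-2*sin(x)*cos(x)) dx into ∫(-2*u) du: now ∫(-2*u) du.
Step 2. Evaluate the standard form: now -u**2.
Step 3. Substitute back u = sin(x): now -sin(x)**2.
Answer: -sin(x)**2.


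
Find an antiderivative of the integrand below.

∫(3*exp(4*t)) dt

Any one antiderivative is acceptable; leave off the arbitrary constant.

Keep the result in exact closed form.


Answer: 3*exp(4*t)/4.


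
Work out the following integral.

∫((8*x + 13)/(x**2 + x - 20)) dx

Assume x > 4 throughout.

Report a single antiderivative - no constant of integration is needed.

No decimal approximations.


Answer: 5*log(x - 4) + 3*log(x + 5).


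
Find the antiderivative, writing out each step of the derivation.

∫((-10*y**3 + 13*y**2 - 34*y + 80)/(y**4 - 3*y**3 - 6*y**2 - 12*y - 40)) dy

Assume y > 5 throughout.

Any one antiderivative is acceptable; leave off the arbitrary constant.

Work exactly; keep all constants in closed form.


Step 1. Decompose ∫((-10*y**3 + 13*y**2 - 34*y + 80)/(y**4 - 3*y**3 - 6*y**2 - 12*y - 40)) dy by partial fractions, (-10*y**3 + 13*y**2 - 34*y + 80)/(y**4 - 3*y**3 - 6*y**2 - 12*y - 40) = -2/(y**2 + 4) - 5/(y + 2) - 5/(y - 5): now ∫(-5/(y - 5)) dy + ∫(-5/(y + 2)) dy + ∫(-2/(y**2 + 4)) dy.
Step 2. Evaluate the standard form [assuming y > -2]: now -5*log(y + 2) + ∫(-5/(y - 5)) dy + ∫(-2/(y**2 + 4)) dy.
Step 3. Evaluate the standard form [assuming y > 5]: now -5*log(y - 5) - 5*log(y + 2) + ∫(-2/(y**2 + 4)) dy.
Step 4. Evaluate the standard form: now -5*log(y - 5) - 5*log(y + 2) - atan(y/2).
Answer: -5*log(y - 5) - 5*log(y + 2) - atan(y/2).


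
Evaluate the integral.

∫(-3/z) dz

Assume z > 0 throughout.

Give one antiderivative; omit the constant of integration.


Answer: -3*log(z).


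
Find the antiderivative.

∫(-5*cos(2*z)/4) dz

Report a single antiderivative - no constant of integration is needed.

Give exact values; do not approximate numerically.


Answer: -5*sin(2*z)/8.


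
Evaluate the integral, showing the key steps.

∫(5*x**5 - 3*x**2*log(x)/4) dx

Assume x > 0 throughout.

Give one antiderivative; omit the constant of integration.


Step 1. Rewrite: now ∫(5*x**5) dx + ∫(-3*x**2*log(x)/4) dx.
Step 2. Evaluate the standard form: now 5*x**6/6 + ∫(-3*x**2*log(x)/4) dx.
Step 3. Integrate ∫(-3*x**2*log(x)/4) dx by parts with u = log(x), dv = (-3*x**2/4) dx, so v = -x**3/4 [assuming x > 0]: now 5*x**6/6 - x**3*log(x)/4 + ∫(x**2/4) dx.
Step 4. Evaluate the standard form: now 5*x**6/6 - x**3*log(x)/4 + x**3/12.
Answer: 5*x**6/6 - x**3*log(x)/4 + x**3/12.


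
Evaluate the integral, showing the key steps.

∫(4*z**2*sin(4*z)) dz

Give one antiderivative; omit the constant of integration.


Step 1. Integrate ∫(4*z**2*sin(4*z)) dz by parts with u = z**2, dv = (4*sin(4*z)) dz, so v = -cos(4*z): now -z**2*cos(4*z) + ∫(2*z*cos(4*z)) dz.
Step 2. Integrate ∫(2*z*cos(4*z)) dz by parts with u = z, dv = (2*cos(4*z)) dz, so v = sin(4*z)/2: now -z**2*cos(4*z) + z*sin(4*z)/2 + ∫(-sin(4*z)/2) dz.
Step 3. Evaluate the standard form: now -z**2*cos(4*z) + z*sin(4*z)/2 + cos(4*z)/8.
Answer: -z**2*cos(4*z) + z*sin(4*z)/2 + cos(4*z)/8.


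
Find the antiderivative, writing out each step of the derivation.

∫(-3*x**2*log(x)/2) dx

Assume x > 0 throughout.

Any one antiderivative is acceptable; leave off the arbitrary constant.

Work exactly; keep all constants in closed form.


Step 1. Integrate ∫(-3*x**2*log(x)/2) dx by parts with u = log(x), dv = (-3*x**2/2) dx, so v = -x**3/2 [assuming x > 0]: now -x**3*log(x)/2 + ∫(x**2/2) dx.
Step 2. Evaluate the standard form: now -x**3*log(x)/2 + x**3/6.
Answer: -x**3*log(x)/2 + x**3/6.


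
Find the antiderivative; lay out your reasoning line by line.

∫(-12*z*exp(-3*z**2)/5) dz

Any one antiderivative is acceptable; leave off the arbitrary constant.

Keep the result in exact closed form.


Step 1. Substitute u = z**2, turning ∫(-12*z*exp(-3*z**2)/5) dz into ∫(-6*exp(-3*u)/5) du: now ∫(-6*exp(-3*u)/5) du.
Step 2. Evaluate the standard form: now 2*exp(-3*u)/5.
Step 3. Substitute back u = z**2: now 2*exp(-3*z**2)/5.
Answer: 2*exp(-3*z**2)/5.


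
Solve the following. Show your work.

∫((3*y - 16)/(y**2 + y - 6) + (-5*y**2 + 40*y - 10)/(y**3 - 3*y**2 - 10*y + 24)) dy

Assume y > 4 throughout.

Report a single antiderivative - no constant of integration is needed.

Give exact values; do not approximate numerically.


Step 1. Rewrite: now ∫((3*y - 16)/(y**2 + y - 6)) dy + ∫((-5*y**2 + 40*y - 10)/(y**3 - 3*y**2 - 10*y + 24)) dy.
Step 2. Decompose ∫((-5*y**2 + 40*y - 10)/(y**3 - 3*y**2 - 10*y + 24)) dy by partial fractions, (-5*y**2 + 40*y - 10)/(y**3 - 3*y**2 - 10*y + 24) = -5/(y + 3) - 5/(y - 2) + 5/(y - 4): now ∫((3*y - 16)/(y**2 + y - 6)) dy + ∫(5/(y - 4)) dy + ∫(-5/(y - 2)) dy + ∫(-5/(y + 3)) dy.
Step 3. Evaluate the standard form [assuming y > -3]: now -5*log(y + 3) + ∫((3*y - 16)/(y**2 + y - 6)) dy + ∫(5/(y - 4)) dy + ∫(-5/(y - 2)) dy.
Step 4. Evaluate the standard form [assuming y > 4]: now 5*log(y - 4) - 5*log(y + 3) + ∫((3*y - 16)/(y**2 + y - 6)) dy + ∫(-5/(y - 2)) dy.
Step 5. Evaluate the standard form [assuming y > 2]: now 5*log(y - 4) - 5*log(y - 2) - 5*log(y + 3) + ∫((3*y - 16)/(y**2 + y - 6)) dy.
Step 6. Decompose ∫((3*y - 16)/(y**2 + y - 6)) dy by partial fractions, (3*y - 16)/(y**2 + y - 6) = 5/(y + 3) - 2/(y - 2): now 5*log(y - 4) - 5*log(y - 2) - 5*log(y + 3) + ∫(-2/(y - 2)) dy + ∫(5/(y + 3)) dy.
Step 7. Evaluate the standard form [assuming y > 2]: now 5*log(y - 4) - 7*log(y - 2) - 5*log(y + 3) + ∫(5/(y + 3)) dy.
Step 8. Evaluate the standard form [assuming y > -3]: now 5*log(y - 4) - 7*log(y - 2).
Answer: 5*log(y - 4) - 7*log(y - 2).


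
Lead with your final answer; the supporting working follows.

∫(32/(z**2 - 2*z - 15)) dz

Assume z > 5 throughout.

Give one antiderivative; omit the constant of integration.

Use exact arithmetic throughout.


The answer is 4*log(z - 5) - 4*log(z + 3).
Step 1. Decompose ∫(32/(z**2 - 2*z - 15)) dz by partial fractions, 32/(z**2 - 2*z - 15) = -4/(z + 3) + 4/(z - 5): now ∫(4/(z - 5)) dz + ∫(-4/(z + 3)) dz.
Step 2. Evaluate the standard form [assuming z > -3]: now -4*log(z + 3) + ∫(4/(z - 5)) dz.
Step 3. Evaluate the standard form [assuming z > 5]: now 4*log(z - 5) - 4*log(z + 3).
Answer: 4*log(z - 5) - 4*log(z + 3).


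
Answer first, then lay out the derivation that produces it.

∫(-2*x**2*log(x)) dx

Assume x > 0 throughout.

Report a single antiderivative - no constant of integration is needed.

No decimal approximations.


The answer is -2*x**3*log(x)/3 + 2*x**3/9.
Step 1. Integrate ∫(-2*x**2*log(x)) dx by parts with u = log(x), dv = (-2*x**2) dx, so v = -2*x**3/3 [assuming x > 0]: now -2*x**3*log(x)/3 + ∫(2*x**2/3) dx.
Step 2. Evaluate the standard form: now -2*x**3*log(x)/3 + 2*x**3/9.
Answer: -2*x**3*log(x)/3 + 2*x**3/9.


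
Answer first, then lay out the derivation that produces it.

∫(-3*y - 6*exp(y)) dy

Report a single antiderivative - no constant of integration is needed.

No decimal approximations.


The answer is -3*y**2/2 - 6*exp(y).
Step 1. Rewrite: now ∫(-3*y) dy + ∫(-6*exp(y)) dy.
Step 2. Evaluate the standard form: now -6*exp(y) + ∫(-3*y) dy.
Step 3. Evaluate the standard form: now -3*y**2/2 - 6*exp(y).
Answer: -3*y**2/2 - 6*exp(y).


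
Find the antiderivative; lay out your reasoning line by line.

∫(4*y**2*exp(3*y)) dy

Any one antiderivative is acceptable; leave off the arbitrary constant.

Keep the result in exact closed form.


Step 1. Integrate ∫(4*y**2*exp(3*y)) dy by parts with u = y**2, dv = (4*exp(3*y)) dy, so v = 4*exp(3*y)/3: now 4*y**2*exp(3*y)/3 + ∫(-8*y*exp(3*y)/3) dy.
Step 2. Integrate ∫(-8*y*exp(3*y)/3) dy by parts with u = y, dv = (-8*exp(3*y)/3) dy, so v = -8*exp(3*y)/9: now 4*y**2*exp(3*y)/3 - 8*y*exp(3*y)/9 + ∫(8*exp(3*y)/9) dy.
Step 3. Evaluate the standard form: now 4*y**2*exp(3*y)/3 - 8*y*exp(3*y)/9 + 8*exp(3*y)/27.
Answer: 4*y**2*exp(3*y)/3 - 8*y*exp(3*y)/9 + 8*exp(3*y)/27.


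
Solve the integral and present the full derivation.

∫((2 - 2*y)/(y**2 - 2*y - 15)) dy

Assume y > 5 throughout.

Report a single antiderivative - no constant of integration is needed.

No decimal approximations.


Step 1. Decompose ∫((2 - 2*y)/(y**2 - 2*y - 15)) dy by partial fractions, (2 - 2*y)/(y**2 - 2*y - 15) = -1/(y + 3) - 1/(y - 5): now ∫(-1/(y - 5)) dy + ∫(-1/(y + 3)) dy.
Step 2. Evaluate the standard form [assuming y > 5]: now -log(y - 5) + ∫(-1/(y + 3)) dy.
Step 3. Evaluate the standard form [assuming y > -3]: now -log(y - 5) - log(y + 3).
Answer: -log(y - 5) - log(y + 3).


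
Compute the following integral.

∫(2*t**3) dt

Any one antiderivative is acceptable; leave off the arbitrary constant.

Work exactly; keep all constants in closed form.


Answer: t**4/2.


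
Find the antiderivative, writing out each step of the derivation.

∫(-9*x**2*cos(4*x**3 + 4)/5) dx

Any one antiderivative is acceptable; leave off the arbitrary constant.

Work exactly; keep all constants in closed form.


Step 1. Substitute u = x**3 + 1, turning ∫(-9*x**2*cos(4*x**3 + 4)/5) dx into ∫(-3*cos(4*u)/5) du: now ∫(-3*cos(4*u)/5) du.
Step 2. Evaluate the standard form: now -3*sin(4*u)/20.
Step 3. Substitute back u = x**3 + 1: now -3*sin(4*x**3 + 4)/20.
Answer: -3*sin(4*x**3 + 4)/20.


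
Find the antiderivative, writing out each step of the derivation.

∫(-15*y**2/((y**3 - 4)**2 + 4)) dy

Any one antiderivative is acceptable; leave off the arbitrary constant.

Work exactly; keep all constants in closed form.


Step 1. Substitute u = y**3 - 4, turning ∫(-15*y**2/((y**3 - 4)**2 + 4)) dy into ∫(-5/(u**2 + 4)) du: now ∫(-5/(u**2 + 4)) du.
Step 2. Evaluate the standard form: now -5*atan(u/2)/2.
Step 3. Substitute back u = y**3 - 4: now -5*atan(y**3/2 - 2)/2.
Answer: -5*atan(y**3/2 - 2)/2.


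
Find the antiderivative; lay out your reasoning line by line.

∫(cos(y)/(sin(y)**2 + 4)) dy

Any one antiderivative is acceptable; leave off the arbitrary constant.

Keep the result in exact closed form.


Step 1. Substitute u = sin(y), turning ∫(cos(y)/(sin(y)**2 + 4)) dy into ∫(1/(u**2 + 4)) du: now ∫(1/(u**2 + 4)) du.
Step 2. Evaluate the standard form: now atan(u/2)/2.
Step 3. Substitute back u = sin(y): now atan(sin(y)/2)/2.
Answer: atan(sin(y)/2)/2.


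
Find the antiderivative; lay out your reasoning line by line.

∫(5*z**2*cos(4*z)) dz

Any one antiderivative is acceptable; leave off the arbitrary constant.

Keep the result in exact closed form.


Step 1. Integrate ∫(5*z**2*cos(4*z)) dz by parts with u = z**2, dv = (5*cos(4*z)) dz, so v = 5*sin(4*z)/4: now 5*z**2*sin(4*z)/4 + ∫(-5*z*sin(4*z)/2) dz.
Step 2. Integrate ∫(-5*z*sin(4*z)/2) dz by parts with u = z, dv = (-5*sin(4*z)/2) dz, so v = 5*cos(4*z)/8: now 5*z**2*sin(4*z)/4 + 5*z*cos(4*z)/8 + ∫(-5*cos(4*z)/8) dz.
Step 3. Evaluate the standard form: now 5*z**2*sin(4*z)/4 + 5*z*cos(4*z)/8 - 5*sin(4*z)/32.
Answer: 5*z**2*sin(4*z)/4 + 5*z*cos(4*z)/8 - 5*sin(4*z)/32.


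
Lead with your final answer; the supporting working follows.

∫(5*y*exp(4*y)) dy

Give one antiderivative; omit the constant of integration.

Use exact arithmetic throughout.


The answer is 5*y*exp(4*y)/4 - 5*exp(4*y)/16.
Step 1. Integrate ∫(5*y*exp(4*y)) dy by parts with u = y, dv = (5*exp(4*y)) dy, so v = 5*exp(4*y)/4: now 5*y*exp(4*y)/4 + ∫(-5*exp(4*y)/4) dy.
Step 2. Evaluate the standard form: now 5*y*exp(4*y)/4 - 5*exp(4*y)/16.
Answer: 5*y*exp(4*y)/4 - 5*exp(4*y)/16.


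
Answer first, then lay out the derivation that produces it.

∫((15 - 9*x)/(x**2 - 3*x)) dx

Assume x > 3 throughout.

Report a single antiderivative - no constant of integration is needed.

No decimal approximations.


The answer is -5*log(x) - 4*log(x - 3).
Step 1. Decompose ∫((15 - 9*x)/(x**2 - 3*x)) dx by partial fractions, (15 - 9*x)/(x**2 - 3*x) = -4/(x - 3) - 5/x: now ∫(-5/x) dx + ∫(-4/(x - 3)) dx.
Step 2. Evaluate the standard form [assuming x > 3]: now -4*log(x - 3) + ∫(-5/x) dx.
Step 3. Evaluate the standard form [assuming x > 0]: now -5*log(x) - 4*log(x - 3).
Answer: -5*log(x) - 4*log(x - 3).


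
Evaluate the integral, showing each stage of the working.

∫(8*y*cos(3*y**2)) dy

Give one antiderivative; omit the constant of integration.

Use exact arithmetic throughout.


Step 1. Substitute u = y**2, turning ∫(8*y*cos(3*y**2)) dy into ∫(4*cos(3*u)) du: now ∫(4*cos(3*u)) du.
Step 2. Evaluate the standard form: now 4*sin(3*u)/3.
Step 3. Substitute back u = y**2: now 4*sin(3*y**2)/3.
Answer: 4*sin(3*y**2)/3.


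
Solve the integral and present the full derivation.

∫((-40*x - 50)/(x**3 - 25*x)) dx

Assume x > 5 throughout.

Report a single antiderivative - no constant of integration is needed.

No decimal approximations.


Step 1. Decompose ∫((-40*x - 50)/(x**3 - 25*x)) dx by partial fractions, (-40*x - 50)/(x**3 - 25*x) = 3/(x + 5) - 5/(x - 5) + 2/x: now ∫(2/x) dx + ∫(-5/(x - 5)) dx + ∫(3/(x + 5)) dx.
Step 2. Evaluate the standard form [assuming x > 0]: now 2*log(x) + ∫(-5/(x - 5)) dx + ∫(3/(x + 5)) dx.
Step 3. Evaluate the standard form [assuming x > -5]: now 2*log(x) + 3*log(x + 5) + ∫(-5/(x - 5)) dx.
Step 4. Evaluate the standard form [assuming x > 5]: now 2*log(x) - 5*log(x - 5) + 3*log(x + 5).
Answer: 2*log(x) - 5*log(x - 5) + 3*log(x + 5).


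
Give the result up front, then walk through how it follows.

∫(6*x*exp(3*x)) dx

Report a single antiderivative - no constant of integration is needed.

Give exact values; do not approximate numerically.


The answer is 2*x*exp(3*x) - 2*exp(3*x)/3.
Step 1. Integrate ∫(6*x*exp(3*x)) dx by parts with u = x, dv = (6*exp(3*x)) dx, so v = 2*exp(3*x): now 2*x*exp(3*x) + ∫(-2*exp(3*x)) dx.
Step 2. Evaluate the standard form: now 2*x*exp(3*x) - 2*exp(3*x)/3.
Answer: 2*x*exp(3*x) - 2*exp(3*x)/3.


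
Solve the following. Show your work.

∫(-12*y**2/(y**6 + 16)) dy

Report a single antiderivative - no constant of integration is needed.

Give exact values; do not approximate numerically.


Step 1. Substitute u = y**3, turning ∫(-12*y**2/(y**6 + 16)) dy into ∫(-4/(u**2 + 16)) du: now ∫(-4/(u**2 + 16)) du.
Step 2. Evaluate the standard form: now -atan(u/4).
Step 3. Substitute back u = y**3: now -atan(y**3/4).
Answer: -atan(y**3/4).


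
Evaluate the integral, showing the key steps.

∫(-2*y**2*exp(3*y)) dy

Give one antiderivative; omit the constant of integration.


Step 1. Integrate ∫(-2*y**2*exp(3*y)) dy by parts with u = y**2, dv = (-2*exp(3*y)) dy, so v = -2*exp(3*y)/3: now -2*y**2*exp(3*y)/3 + ∫(4*y*exp(3*y)/3) dy.
Step 2. Integrate ∫(4*y*exp(3*y)/3) dy by parts with u = y, dv = (4*exp(3*y)/3) dy, so v = 4*exp(3*y)/9: now -2*y**2*exp(3*y)/3 + 4*y*exp(3*y)/9 + ∫(-4*exp(3*y)/9) dy.
Step 3. Evaluate the standard form: now -2*y**2*exp(3*y)/3 + 4*y*exp(3*y)/9 - 4*exp(3*y)/27.
Answer: -2*y**2*exp(3*y)/3 + 4*y*exp(3*y)/9 - 4*exp(3*y)/27.


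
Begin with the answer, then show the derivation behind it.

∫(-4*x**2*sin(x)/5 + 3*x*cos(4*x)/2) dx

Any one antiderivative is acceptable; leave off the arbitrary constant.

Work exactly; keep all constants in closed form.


The answer is 4*x**2*cos(x)/5 - 8*x*sin(x)/5 + 3*x*sin(4*x)/8 - 8*cos(x)/5 + 3*cos(4*x)/32.
Step 1. Rewrite: now ∫(3*x*cos(4*x)/2) dx + ∫(-4*x**2*sin(x)/5) dx.
Step 2. Integrate ∫(3*x*cos(4*x)/2) dx by parts with u = x, dv = (3*cos(4*x)/2) dx, so v = 3*sin(4*x)/8: now 3*x*sin(4*x)/8 + ∫(-4*x**2*sin(x)/5) dx + ∫(-3*sin(4*x)/8) dx.
Step 3. Evaluate the standard form: now 3*x*sin(4*x)/8 + 3*cos(4*x)/32 + ∫(-4*x**2*sin(x)/5) dx.
Step 4. Integrate ∫(-4*x**2*sin(x)/5) dx by parts with u = x**2, dv = (-4*sin(x)/5) dx, so v = 4*cos(x)/5: now 4*x**2*cos(x)/5 + 3*x*sin(4*x)/8 + 3*cos(4*x)/32 + ∫(-8*x*cos(x)/5) dx.
Step 5. Integrate ∫(-8*x*cos(x)/5) dx by parts with u = x, dv = (-8*cos(x)/5) dx, so v = -8*sin(x)/5: now 4*x**2*cos(x)/5 - 8*x*sin(x)/5 + 3*x*sin(4*x)/8 + 3*cos(4*x)/32 + ∫(8*sin(x)/5) dx.
Step 6. Evaluate the standard form: now 4*x**2*cos(x)/5 - 8*x*sin(x)/5 + 3*x*sin(4*x)/8 - 8*cos(x)/5 + 3*cos(4*x)/32.
Answer: 4*x**2*cos(x)/5 - 8*x*sin(x)/5 + 3*x*sin(4*x)/8 - 8*cos(x)/5 + 3*cos(4*x)/32.


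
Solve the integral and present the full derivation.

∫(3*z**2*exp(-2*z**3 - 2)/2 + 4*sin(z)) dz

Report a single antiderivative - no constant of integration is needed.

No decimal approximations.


Step 1. Rewrite: now ∫(3*z**2*exp(-2*z**3 - 2)/2) dz + ∫(4*sin(z)) dz.
Step 2. Substitute u = z**3 + 1, turning ∫(3*z**2*exp(-2*z**3 - 2)/2) dz into ∫(exp(-2*u)/2) du: now ∫(exp(-2*u)/2) du + ∫(4*sin(z)) dz.
Step 3. Evaluate the standard form: now ∫(4*sin(z)) dz - exp(-2*u)/4.
Step 4. Substitute back u = z**3 + 1: now -exp(-2*z**3 - 2)/4 + ∫(4*sin(z)) dz.
Step 5. Evaluate the standard form: now -exp(-2*z**3 - 2)/4 - 4*cos(z).
Answer: -exp(-2*z**3 - 2)/4 - 4*cos(z).


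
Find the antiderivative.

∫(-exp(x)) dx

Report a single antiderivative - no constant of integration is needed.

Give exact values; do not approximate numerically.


Answer: -exp(x).


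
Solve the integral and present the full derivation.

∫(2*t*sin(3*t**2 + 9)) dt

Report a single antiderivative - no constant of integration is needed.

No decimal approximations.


Step 1. Substitute u = t**2 + 3, turning ∫(2*t*sin(3*t**2 + 9)) dt into ∫(sin(3*u)) du: now ∫(sin(3*u)) du.
Step 2. Evaluate the standard form: now -cos(3*u)/3.
Step 3. Substitute back u = t**2 + 3: now -cos(3*t**2 + 9)/3.
Answer: -cos(3*t**2 + 9)/3.


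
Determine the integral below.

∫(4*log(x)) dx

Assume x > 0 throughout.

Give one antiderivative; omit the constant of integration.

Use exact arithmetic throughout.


Answer: 4*x*log(x) - 4*x.


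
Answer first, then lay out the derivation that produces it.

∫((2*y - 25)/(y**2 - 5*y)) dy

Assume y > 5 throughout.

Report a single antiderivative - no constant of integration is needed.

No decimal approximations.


The answer is 5*log(y) - 3*log(y - 5).
Step 1. Decompose ∫((2*y - 25)/(y**2 - 5*y)) dy by partial fractions, (2*y - 25)/(y**2 - 5*y) = -3/(y - 5) + 5/y: now ∫(5/y) dy + ∫(-3/(y - 5)) dy.
Step 2. Evaluate the standard form [assuming y > 0]: now 5*log(y) + ∫(-3/(y - 5)) dy.
Step 3. Evaluate the standard form [assuming y > 5]: now 5*log(y) - 3*log(y - 5).
Answer: 5*log(y) - 3*log(y - 5).


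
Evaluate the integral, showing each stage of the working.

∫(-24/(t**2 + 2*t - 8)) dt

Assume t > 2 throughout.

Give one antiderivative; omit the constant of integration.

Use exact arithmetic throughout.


Step 1. Decompose ∫(-24/(t**2 + 2*t - 8)) dt by partial fractions, -24/(t**2 + 2*t - 8) = 4/(t + 4) - 4/(t - 2): now ∫(-4/(t - 2)) dt + ∫(4/(t + 4)) dt.
Step 2. Evaluate the standard form [assuming t > -4]: now 4*log(t + 4) + ∫(-4/(t - 2)) dt.
Step 3. Evaluate the standard form [assuming t > 2]: now -4*log(t - 2) + 4*log(t + 4).
Answer: -4*log(t - 2) + 4*log(t + 4).


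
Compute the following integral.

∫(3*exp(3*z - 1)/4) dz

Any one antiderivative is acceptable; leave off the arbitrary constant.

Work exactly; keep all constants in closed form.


Answer: exp(3*z - 1)/4.


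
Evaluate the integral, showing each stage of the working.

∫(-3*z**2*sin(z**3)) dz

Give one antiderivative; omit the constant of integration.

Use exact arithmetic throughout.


Step 1. Substitute u = z**3, turning ∫(-3*z**2*sin(z**3)) dz into ∫(-sin(u)) du: now ∫(-sin(u)) du.
Step 2. Evaluate the standard form: now cos(u).
Step 3. Substitute back u = z**3: now cos(z**3).
Answer: cos(z**3).


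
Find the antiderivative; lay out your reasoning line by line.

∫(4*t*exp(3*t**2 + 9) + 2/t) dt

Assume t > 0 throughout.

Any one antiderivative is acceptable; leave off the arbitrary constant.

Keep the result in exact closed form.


Step 1. Rewrite: now ∫(2/t) dt + ∫(4*t*exp(3*t**2 + 9)) dt.
Step 2. Substitute u = t**2 + 3, turning ∫(4*t*exp(3*t**2 + 9)) dt into ∫(2*exp(3*u)) du: now ∫(2/t) dt + ∫(2*exp(3*u)) du.
Step 3. Evaluate the standard form: now 2*exp(3*u)/3 + ∫(2/t) dt.
Step 4. Substitute back u = t**2 + 3: now 2*exp(3*t**2 + 9)/3 + ∫(2/t) dt.
Step 5. Evaluate the standard form [assuming t > 0]: now 2*exp(3*t**2 + 9)/3 + 2*log(t).
Answer: 2*exp(3*t**2 + 9)/3 + 2*log(t).


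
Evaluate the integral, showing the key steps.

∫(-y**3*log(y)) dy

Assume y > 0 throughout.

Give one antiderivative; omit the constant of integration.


Step 1. Integrate ∫(-y**3*log(y)) dy by parts with u = log(y), dv = (-y**3) dy, so v = -y**4/4 [assuming y > 0]: now -y**4*log(y)/4 + ∫(y**3/4) dy.
Step 2. Evaluate the standard form: now -y**4*log(y)/4 + y**4/16.
Answer: -y**4*log(y)/4 + y**4/16.


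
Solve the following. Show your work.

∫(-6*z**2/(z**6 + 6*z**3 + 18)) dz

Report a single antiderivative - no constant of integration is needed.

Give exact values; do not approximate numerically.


Step 1. Substitute u = z**3 + 3, turning ∫(-6*z**2/(z**6 + 6*z**3 + 18)) dz into ∫(-2/(u**2 + 9)) du: now ∫(-2/(u**2 + 9)) du.
Step 2. Evaluate the standard form: now -2*atan(u/3)/3.
Step 3. Substitute back u = z**3 + 3: now -2*atan(z**3/3 + 1)/3.
Answer: -2*atan(z**3/3 + 1)/3.


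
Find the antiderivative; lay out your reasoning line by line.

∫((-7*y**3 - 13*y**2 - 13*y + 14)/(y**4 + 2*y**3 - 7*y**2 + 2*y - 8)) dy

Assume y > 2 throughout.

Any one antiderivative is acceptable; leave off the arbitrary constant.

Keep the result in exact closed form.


Step 1. Decompose ∫((-7*y**3 - 13*y**2 - 13*y + 14)/(y**4 + 2*y**3 - 7*y**2 + 2*y - 8)) dy by partial fractions, (-7*y**3 - 13*y**2 - 13*y + 14)/(y**4 + 2*y**3 - 7*y**2 + 2*y - 8) = -3/(y**2 + 1) - 3/(y + 4) - 4/(y - 2): now ∫(-4/(y - 2)) dy + ∫(-3/(y + 4)) dy + ∫(-3/(y**2 + 1)) dy.
Step 2. Evaluate the standard form [assuming y > 2]: now -4*log(y - 2) + ∫(-3/(y + 4)) dy + ∫(-3/(y**2 + 1)) dy.
Step 3. Evaluate the standard form [assuming y > -4]: now -4*log(y - 2) - 3*log(y + 4) + ∫(-3/(y**2 + 1)) dy.
Step 4. Evaluate the standard form: now -4*log(y - 2) - 3*log(y + 4) - 3*atan(y).
Answer: -4*log(y - 2) - 3*log(y + 4) - 3*atan(y).


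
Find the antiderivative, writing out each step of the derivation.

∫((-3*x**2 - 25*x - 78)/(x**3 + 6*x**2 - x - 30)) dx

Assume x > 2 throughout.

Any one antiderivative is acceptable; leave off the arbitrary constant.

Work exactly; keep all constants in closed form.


Step 1. Decompose ∫((-3*x**2 - 25*x - 78)/(x**3 + 6*x**2 - x - 30)) dx by partial fractions, (-3*x**2 - 25*x - 78)/(x**3 + 6*x**2 - x - 30) = -2/(x + 5) + 3/(x + 3) - 4/(x - 2): now ∫(-4/(x - 2)) dx + ∫(3/(x + 3)) dx + ∫(-2/(x + 5)) dx.
Step 2. Evaluate the standard form [assuming x > -3]: now 3*log(x + 3) + ∫(-4/(x - 2)) dx + ∫(-2/(x + 5)) dx.
Step 3. Evaluate the standard form [assuming x > 2]: now -4*log(x - 2) + 3*log(x + 3) + ∫(-2/(x + 5)) dx.
Step 4. Evaluate the standard form [assuming x > -5]: now -4*log(x - 2) + 3*log(x + 3) - 2*log(x + 5).
Answer: -4*log(x - 2) + 3*log(x + 3) - 2*log(x + 5).


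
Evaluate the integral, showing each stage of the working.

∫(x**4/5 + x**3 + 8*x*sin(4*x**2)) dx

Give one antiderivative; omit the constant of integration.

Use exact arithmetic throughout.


Step 1. Rewrite: now ∫(x**3) dx + ∫(x**4/5) dx + ∫(8*x*sin(4*x**2)) dx.
Step 2. Substitute u = x**2, turning ∫(8*x*sin(4*x**2)) dx into ∫(4*sin(4*u)) du: now ∫(x**3) dx + ∫(x**4/5) dx + ∫(4*sin(4*u)) du.
Step 3. Evaluate the standard form: now -cos(4*u) + ∫(x**3) dx + ∫(x**4/5) dx.
Step 4. Substitute back u = x**2: now -cos(4*x**2) + ∫(x**3) dx + ∫(x**4/5) dx.
Step 5. Evaluate the standard form: now x**4/4 - cos(4*x**2) + ∫(x**4/5) dx.
Step 6. Evaluate the standard form: now x**5/25 + x**4/4 - cos(4*x**2).
Answer: x**5/25 + x**4/4 - cos(4*x**2).


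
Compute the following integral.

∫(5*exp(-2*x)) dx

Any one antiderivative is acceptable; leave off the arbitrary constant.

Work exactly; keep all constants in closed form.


Answer: -5*exp(-2*x)/2.


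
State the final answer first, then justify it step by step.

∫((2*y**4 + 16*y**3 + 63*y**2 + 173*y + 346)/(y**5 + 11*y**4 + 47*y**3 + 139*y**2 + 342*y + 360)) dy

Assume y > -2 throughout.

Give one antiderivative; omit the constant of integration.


The answer is 2*log(y + 2) - 3*log(y + 4) + 3*log(y + 5) + atan(y/3)/3.
Step 1. Decompose ∫((2*y**4 + 16*y**3 + 63*y**2 + 173*y + 346)/(y**5 + 11*y**4 + 47*y**3 + 139*y**2 + 342*y + 360)) dy by partial fractions, (2*y**4 + 16*y**3 + 63*y**2 + 173*y + 346)/(y**5 + 11*y**4 + 47*y**3 + 139*y**2 + 342*y + 360) = 1/(y**2 + 9) + 3/(y + 5) - 3/(y + 4) + 2/(y + 2): now ∫(2/(y + 2)) dy + ∫(-3/(y + 4)) dy + ∫(3/(y + 5)) dy + ∫(1/(y**2 + 9)) dy.
Step 2. Evaluate the standard form [assuming y > -4]: now -3*log(y + 4) + ∫(2/(y + 2)) dy + ∫(3/(y + 5)) dy + ∫(1/(y**2 + 9)) dy.
Step 3. Evaluate the standard form [assuming y > -2]: now 2*log(y + 2) - 3*log(y + 4) + ∫(3/(y + 5)) dy + ∫(1/(y**2 + 9)) dy.
Step 4. Evaluate the standard form [assuming y > -5]: now 2*log(y + 2) - 3*log(y + 4) + 3*log(y + 5) + ∫(1/(y**2 + 9)) dy.
Step 5. Evaluate the standard form: now 2*log(y + 2) - 3*log(y + 4) + 3*log(y + 5) + atan(y/3)/3.
Answer: 2*log(y + 2) - 3*log(y + 4) + 3*log(y + 5) + atan(y/3)/3.


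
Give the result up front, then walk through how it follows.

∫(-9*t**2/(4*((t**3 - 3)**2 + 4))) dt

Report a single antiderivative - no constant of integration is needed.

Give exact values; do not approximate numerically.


The answer is -3*atan(t**3/2 - 3/2)/8.
Step 1. Substitute u = t**3 - 3, turning ∫(-9*t**2/(4*((t**3 - 3)**2 + 4))) dt into ∫(-3/(4*(u**2 + 4))) du: now ∫(-3/(4*(u**2 + 4))) du.
Step 2. Evaluate the standard form: now -3*atan(u/2)/8.
Step 3. Substitute back u = t**3 - 3: now -3*atan(t**3/2 - 3/2)/8.
Answer: -3*atan(t**3/2 - 3/2)/8.


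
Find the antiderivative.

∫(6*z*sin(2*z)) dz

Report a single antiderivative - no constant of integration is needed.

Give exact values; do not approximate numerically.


Answer: -3*z*cos(2*z) + 3*sin(2*z)/2.


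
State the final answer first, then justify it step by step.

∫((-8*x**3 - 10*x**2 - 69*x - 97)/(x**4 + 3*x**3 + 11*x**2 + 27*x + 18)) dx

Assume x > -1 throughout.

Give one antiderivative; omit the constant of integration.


The answer is -3*log(x + 1) - 5*log(x + 2) + atan(x/3)/3.
Step 1. Decompose ∫((-8*x**3 - 10*x**2 - 69*x - 97)/(x**4 + 3*x**3 + 11*x**2 + 27*x + 18)) dx by partial fractions, (-8*x**3 - 10*x**2 - 69*x - 97)/(x**4 + 3*x**3 + 11*x**2 + 27*x + 18) = 1/(x**2 + 9) - 5/(x + 2) - 3/(x + 1): now ∫(-3/(x + 1)) dx + ∫(-5/(x + 2)) dx + ∫(1/(x**2 + 9)) dx.
Step 2. Evaluate the standard form [assuming x > -2]: now -5*log(x + 2) + ∫(-3/(x + 1)) dx + ∫(1/(x**2 + 9)) dx.
Step 3. Evaluate the standard form [assuming x > -1]: now -3*log(x + 1) - 5*log(x + 2) + ∫(1/(x**2 + 9)) dx.
Step 4. Evaluate the standard form: now -3*log(x + 1) - 5*log(x + 2) + atan(x/3)/3.
Answer: -3*log(x + 1) - 5*log(x + 2) + atan(x/3)/3.


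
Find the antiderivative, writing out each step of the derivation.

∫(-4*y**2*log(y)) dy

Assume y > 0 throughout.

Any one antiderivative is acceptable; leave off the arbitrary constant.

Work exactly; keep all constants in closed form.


Step 1. Integrate ∫(-4*y**2*log(y)) dy by parts with u = log(y), dv = (-4*y**2) dy, so v = -4*y**3/3 [assuming y > 0]: now -4*y**3*log(y)/3 + ∫(4*y**2/3) dy.
Step 2. Evaluate the standard form: now -4*y**3*log(y)/3 + 4*y**3/9.
Answer: -4*y**3*log(y)/3 + 4*y**3/9.
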